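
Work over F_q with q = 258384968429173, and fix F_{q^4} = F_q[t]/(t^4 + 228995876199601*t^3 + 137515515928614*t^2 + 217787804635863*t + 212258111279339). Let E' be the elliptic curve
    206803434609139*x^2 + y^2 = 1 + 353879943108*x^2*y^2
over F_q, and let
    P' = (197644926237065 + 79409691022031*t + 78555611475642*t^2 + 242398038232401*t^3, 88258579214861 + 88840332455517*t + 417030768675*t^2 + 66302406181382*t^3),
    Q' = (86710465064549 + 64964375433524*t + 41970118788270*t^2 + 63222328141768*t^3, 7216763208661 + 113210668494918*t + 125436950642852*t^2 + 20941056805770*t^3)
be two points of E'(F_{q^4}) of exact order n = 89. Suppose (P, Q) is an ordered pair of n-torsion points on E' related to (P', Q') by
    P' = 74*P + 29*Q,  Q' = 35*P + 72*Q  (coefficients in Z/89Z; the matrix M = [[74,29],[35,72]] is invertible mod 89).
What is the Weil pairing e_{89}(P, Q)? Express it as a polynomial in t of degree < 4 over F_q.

Alternating bilinearity on E[89] (values in mu_{89} in F_{258384968429173^4}) gives e(P',Q') = e(P,Q)^det(M).
So e_{89}(P,Q) = e_{89}(P',Q')^{76}, since 41*76 = 1 mod 89.
Map (x,y)_Ed via u=(1+y)/(1-y), v=(1+y)/((1-y)x) to Montgomery A=229088586821667,B=195706476002801; then to (a',b')=(163735186022244,199805756170208).
Build f_{89,P'} and f_{89,Q'} via the 7-bit ladder of 89=1011001_2; evaluate at shifted divisors; quotient in F_{258384968429173^4}.
f_P(D_Q)/f_Q(D_P) = 37605815063432 + 1777993991021*t + 68105927865662*t^2 + 226108259385651*t^3.
Hence e(P,Q) = 50124877500044 + 213253060256192*t + 166512109215748*t^2 + 23237135135088*t^3 in F_{258384968429173^4}^*.

50124877500044 + 213253060256192*t + 166512109215748*t^2 + 23237135135088*t^3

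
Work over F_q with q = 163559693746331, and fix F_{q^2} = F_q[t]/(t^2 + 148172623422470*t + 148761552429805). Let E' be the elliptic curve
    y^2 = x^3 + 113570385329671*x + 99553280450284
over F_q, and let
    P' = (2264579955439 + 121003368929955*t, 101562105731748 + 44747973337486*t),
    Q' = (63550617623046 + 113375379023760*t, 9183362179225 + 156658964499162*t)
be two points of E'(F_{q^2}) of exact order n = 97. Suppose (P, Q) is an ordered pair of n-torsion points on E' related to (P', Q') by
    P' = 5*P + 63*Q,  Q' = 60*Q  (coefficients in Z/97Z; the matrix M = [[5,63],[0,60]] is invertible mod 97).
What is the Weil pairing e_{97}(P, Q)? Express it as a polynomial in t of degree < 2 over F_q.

The 97-Weil pairing on E[97] over F_{163559693746331} is alternating-bilinear: e_{97}(P',Q') = e_{97}(P,Q)^det(M).
Inverting 9 mod 97: 54. Thus e_{97}(P,Q) = e(P',Q')^{54}.
Double-and-add over 1100001: 7-1 doublings, 3-1 additions; each step l_{T,T}/v_{2T} or l_{T,P'}/v at Q'+S for random S.
Result: e(P',Q') = 43621893652288 + 111743201067827*t.
e_{97}(P,Q) = (43621893652288 + 111743201067827*t)^{54} = 103341172423009 + 139573822339019*t.

103341172423009 + 139573822339019*t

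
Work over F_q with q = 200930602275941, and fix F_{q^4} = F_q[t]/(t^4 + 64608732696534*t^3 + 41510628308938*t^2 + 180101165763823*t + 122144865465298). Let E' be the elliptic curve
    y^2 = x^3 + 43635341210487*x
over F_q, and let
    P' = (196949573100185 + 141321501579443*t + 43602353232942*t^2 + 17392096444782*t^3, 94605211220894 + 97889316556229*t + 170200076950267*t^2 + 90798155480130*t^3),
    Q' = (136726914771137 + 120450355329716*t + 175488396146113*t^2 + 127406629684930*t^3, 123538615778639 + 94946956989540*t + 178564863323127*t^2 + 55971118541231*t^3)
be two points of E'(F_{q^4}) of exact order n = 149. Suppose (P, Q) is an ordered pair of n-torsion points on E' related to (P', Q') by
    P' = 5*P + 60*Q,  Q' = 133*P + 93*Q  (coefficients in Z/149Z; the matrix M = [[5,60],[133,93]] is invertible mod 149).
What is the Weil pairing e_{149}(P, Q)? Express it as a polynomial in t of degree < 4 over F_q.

Under M = [[5,60],[133,93]] in GL_2(Z/149), e_{149}(P',Q') = e_{149}(P,Q)^(5*93-60*133 mod 149).
det M = 5*93 - 60*133 = -7515 = 84 (mod 149); 84^{-1} = 55 (mod 149).
Double-and-add over 10010101: 8-1 doublings, 4-1 additions; each step l_{T,T}/v_{2T} or l_{T,P'}/v at Q'+S for random S.
Result: e(P',Q') = 7500270226960 + 102163292381772*t + 176119878071965*t^2 + 60993137357381*t^3.
(7500270226960 + 102163292381772*t + 176119878071965*t^2 + 60993137357381*t^3)^{55} mod (200930602275941,f) = 48773178861725 + 130631904612171*t + 58496498726980*t^2 + 142586371444504*t^3.

48773178861725 + 130631904612171*t + 58496498726980*t^2 + 142586371444504*t^3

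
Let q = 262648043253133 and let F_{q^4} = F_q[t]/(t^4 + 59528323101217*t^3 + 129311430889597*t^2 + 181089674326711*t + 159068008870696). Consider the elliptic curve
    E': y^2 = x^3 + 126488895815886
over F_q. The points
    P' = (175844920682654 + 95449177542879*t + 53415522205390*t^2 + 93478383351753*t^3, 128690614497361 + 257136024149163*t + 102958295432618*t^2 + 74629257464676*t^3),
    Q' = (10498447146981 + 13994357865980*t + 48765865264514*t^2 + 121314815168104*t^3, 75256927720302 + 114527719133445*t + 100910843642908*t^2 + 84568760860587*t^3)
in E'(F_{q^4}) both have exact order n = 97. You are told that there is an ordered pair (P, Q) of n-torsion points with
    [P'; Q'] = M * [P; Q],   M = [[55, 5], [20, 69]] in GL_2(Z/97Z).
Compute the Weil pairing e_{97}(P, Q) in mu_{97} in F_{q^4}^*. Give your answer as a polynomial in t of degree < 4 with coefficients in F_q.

Since e_{97}(P,P)=e_{97}(Q,Q)=1 and e_{97}(Q,P)=e_{97}(P,Q)^{-1}, expanding e_{97}(55*P + 5*Q,20*P + 69*Q) leaves e(P,Q)^det(M).
Hence e(P,Q) = e(P',Q')^{54} where 54 = 9^{-1} mod 97.
7-bit Miller (1100001) on E'/F_{262648043253133} with a'=0, b'=126488895815886: accumulate tangent/chord ratios at Q'+S and P'+S'.
So e_{97}(P',Q') = 255545729486347 + 212354921606567*t + 178441438950746*t^2 + 211615625417034*t^3.
e_{97}(P,Q) = (255545729486347 + 212354921606567*t + 178441438950746*t^2 + 211615625417034*t^3)^{54} = 115779154923218 + 118075338644603*t + 54984162089695*t^2 + 80991479980205*t^3.

115779154923218 + 118075338644603*t + 54984162089695*t^2 + 80991479980205*t^3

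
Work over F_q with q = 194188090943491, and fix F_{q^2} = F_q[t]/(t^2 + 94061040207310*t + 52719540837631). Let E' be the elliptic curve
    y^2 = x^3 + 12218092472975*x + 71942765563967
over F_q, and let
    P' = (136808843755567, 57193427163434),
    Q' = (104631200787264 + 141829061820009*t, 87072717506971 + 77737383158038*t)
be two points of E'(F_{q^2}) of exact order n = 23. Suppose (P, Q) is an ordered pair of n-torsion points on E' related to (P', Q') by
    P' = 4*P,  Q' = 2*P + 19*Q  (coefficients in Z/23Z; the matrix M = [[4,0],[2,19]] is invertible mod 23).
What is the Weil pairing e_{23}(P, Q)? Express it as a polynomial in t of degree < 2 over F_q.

e_{23} is bilinear + alternating on E[23], so e_{23}(4*P, 2*P + 19*Q) = e_{23}(P,Q)^(4*19-0*2).
So e_{23}(P,Q) = e_{23}(P',Q')^{10}, since 7*10 = 1 mod 23.
Double-and-add over 10111: 5-1 doublings, 4-1 additions; each step l_{T,T}/v_{2T} or l_{T,P'}/v at Q'+S for random S.
e_{23}(P',Q') = 2313484587857 + 170282824385775*t.
Hence e(P,Q) = 78028497310189 + 160839822089461*t in F_{194188090943491^2}^*.

78028497310189 + 160839822089461*t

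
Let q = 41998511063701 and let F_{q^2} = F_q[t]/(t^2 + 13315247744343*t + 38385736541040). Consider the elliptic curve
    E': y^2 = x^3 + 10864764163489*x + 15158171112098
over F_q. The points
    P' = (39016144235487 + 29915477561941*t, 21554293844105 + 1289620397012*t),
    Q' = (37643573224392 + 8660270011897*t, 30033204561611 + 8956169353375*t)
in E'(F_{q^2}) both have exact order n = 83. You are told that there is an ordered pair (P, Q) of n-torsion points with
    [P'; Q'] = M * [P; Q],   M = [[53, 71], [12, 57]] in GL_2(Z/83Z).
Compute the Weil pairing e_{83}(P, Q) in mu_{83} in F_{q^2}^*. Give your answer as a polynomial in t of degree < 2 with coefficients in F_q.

Under M = [[53,71],[12,57]] in GL_2(Z/83), e_{83}(P',Q') = e_{83}(P,Q)^(53*57-71*12 mod 83).
det M = 53*57 - 71*12 = 2169 = 11 (mod 83); 11^{-1} = 68 (mod 83).
Miller loop for e_{83} over F_{41998511063701^2}: bits of 83 = 1010011; 6 double steps + 3 add steps, l/v at each.
Miller gives e_{83}(P',Q') = 38519638869512 + 39222698375081*t in F_{41998511063701^2}.
Raise to 68: e(P,Q) = 8845445039050 + 37847047525965*t in mu_{83}.

8845445039050 + 37847047525965*t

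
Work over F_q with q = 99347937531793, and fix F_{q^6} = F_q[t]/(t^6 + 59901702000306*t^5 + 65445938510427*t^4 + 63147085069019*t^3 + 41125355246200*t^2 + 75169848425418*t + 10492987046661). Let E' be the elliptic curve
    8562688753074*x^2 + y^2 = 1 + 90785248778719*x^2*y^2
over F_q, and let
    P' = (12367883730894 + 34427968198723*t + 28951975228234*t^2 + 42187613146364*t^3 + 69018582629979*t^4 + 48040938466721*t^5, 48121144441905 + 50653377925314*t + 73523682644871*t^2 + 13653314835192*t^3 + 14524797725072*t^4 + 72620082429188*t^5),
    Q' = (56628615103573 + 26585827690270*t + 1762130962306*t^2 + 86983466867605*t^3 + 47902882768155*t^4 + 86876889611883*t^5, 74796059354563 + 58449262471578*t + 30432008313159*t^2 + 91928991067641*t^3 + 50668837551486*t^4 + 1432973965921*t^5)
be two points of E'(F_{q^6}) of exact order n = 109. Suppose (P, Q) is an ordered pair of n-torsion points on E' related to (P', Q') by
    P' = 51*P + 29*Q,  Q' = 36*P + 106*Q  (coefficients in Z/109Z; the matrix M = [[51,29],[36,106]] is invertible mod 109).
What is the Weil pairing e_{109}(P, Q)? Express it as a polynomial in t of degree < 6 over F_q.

40332618905751 + 83790361450397*t + 97227615160380*t^2 + 3815922283704*t^3 + 32021743033593*t^4 + 89742245116280*t^5

e_{109} is bilinear + alternating on E[109], so e_{109}(51*P + 29*Q, 36*P + 106*Q) = e_{109}(P,Q)^(51*106-29*36).
det M = 51*106 - 29*36 = 4362 = 2 (mod 109); 2^{-1} = 55 (mod 109).
Edwards->Montgomery: u=(1+y)/(1-y), v=u/x -> 71393552853744v^2=u^3+u; then x_W=4281344376537u: y^2=x^3+10612057335550*x.
Double-and-add over 1101101: 7-1 doublings, 5-1 additions; each step l_{T,T}/v_{2T} or l_{T,P'}/v at Q'+S for random S.
e_{109}(P',Q') = 67232016565202 + 78122457202892*t + 8160641069672*t^2 + 95209504152880*t^3 + 8173135758084*t^4 + 40455021599793*t^5.
e_{109}(P,Q) = (67232016565202 + 78122457202892*t + 8160641069672*t^2 + 95209504152880*t^3 + 8173135758084*t^4 + 40455021599793*t^5)^{55} = 40332618905751 + 83790361450397*t + 97227615160380*t^2 + 3815922283704*t^3 + 32021743033593*t^4 + 89742245116280*t^5.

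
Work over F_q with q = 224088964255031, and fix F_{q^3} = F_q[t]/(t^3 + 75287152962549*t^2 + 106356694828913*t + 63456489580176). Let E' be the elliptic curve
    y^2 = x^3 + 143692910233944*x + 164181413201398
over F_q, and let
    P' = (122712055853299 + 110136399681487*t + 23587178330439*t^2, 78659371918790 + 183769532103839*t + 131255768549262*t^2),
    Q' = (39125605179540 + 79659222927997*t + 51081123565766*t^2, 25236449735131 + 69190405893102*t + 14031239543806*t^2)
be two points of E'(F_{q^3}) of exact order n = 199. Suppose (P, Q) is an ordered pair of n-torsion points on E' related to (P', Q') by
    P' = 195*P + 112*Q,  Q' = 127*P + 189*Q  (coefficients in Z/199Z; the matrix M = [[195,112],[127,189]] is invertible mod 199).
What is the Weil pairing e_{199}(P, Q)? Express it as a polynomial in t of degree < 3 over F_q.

Since e_{199}(P,P)=e_{199}(Q,Q)=1 and e_{199}(Q,P)=e_{199}(P,Q)^{-1}, expanding e_{199}(195*P + 112*Q,127*P + 189*Q) leaves e(P,Q)^det(M).
So e_{199}(P,Q) = e_{199}(P',Q')^{123}, since 144*123 = 1 mod 199.
8-bit Miller (11000111) on E'/F_{224088964255031} with a'=143692910233944, b'=164181413201398: accumulate tangent/chord ratios at Q'+S and P'+S'.
So e_{199}(P',Q') = 208984647226465 + 185223693331454*t + 111732109413568*t^2.
Raise to 123: e(P,Q) = 49012454616230 + 13163597824421*t + 139339607412684*t^2 in mu_{199}.

49012454616230 + 13163597824421*t + 139339607412684*t^2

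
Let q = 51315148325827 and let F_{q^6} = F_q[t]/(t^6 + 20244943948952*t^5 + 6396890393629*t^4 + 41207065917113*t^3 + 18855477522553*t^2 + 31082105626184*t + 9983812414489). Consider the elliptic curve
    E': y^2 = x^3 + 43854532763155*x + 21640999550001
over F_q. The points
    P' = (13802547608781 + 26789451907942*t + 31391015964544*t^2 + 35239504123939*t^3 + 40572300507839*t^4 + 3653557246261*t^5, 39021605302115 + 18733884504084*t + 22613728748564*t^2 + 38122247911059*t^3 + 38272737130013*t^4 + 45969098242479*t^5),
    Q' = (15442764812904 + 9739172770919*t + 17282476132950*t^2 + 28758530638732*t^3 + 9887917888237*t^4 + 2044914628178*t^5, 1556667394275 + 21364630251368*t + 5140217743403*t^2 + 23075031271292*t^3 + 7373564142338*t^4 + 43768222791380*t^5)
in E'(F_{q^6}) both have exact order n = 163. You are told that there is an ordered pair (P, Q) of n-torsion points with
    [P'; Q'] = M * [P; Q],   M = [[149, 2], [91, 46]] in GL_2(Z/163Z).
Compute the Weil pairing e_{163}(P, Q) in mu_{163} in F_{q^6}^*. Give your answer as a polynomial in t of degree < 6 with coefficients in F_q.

5864449672297 + 35259739703338*t + 24565040046361*t^2 + 16419508922087*t^3 + 29957567334379*t^4 + 6058679405054*t^5

e_{163} is bilinear + alternating on E[163], so e_{163}(149*P + 2*Q, 91*P + 46*Q) = e_{163}(P,Q)^(149*46-2*91).
det(M) mod 163 = 152; its inverse in (Z/163)^* is 74 (check: 152*74 mod 163 = 1).
Miller loop for e_{163} over F_{51315148325827^6}: bits of 163 = 10100011; 7 double steps + 3 add steps, l/v at each.
Result: e(P',Q') = 9147774440302 + 2974912344163*t + 22333171540018*t^2 + 27225475511412*t^3 + 46149247355559*t^4 + 51256266832430*t^5.
Thus e_{163}(P,Q) = 5864449672297 + 35259739703338*t + 24565040046361*t^2 + 16419508922087*t^3 + 29957567334379*t^4 + 6058679405054*t^5.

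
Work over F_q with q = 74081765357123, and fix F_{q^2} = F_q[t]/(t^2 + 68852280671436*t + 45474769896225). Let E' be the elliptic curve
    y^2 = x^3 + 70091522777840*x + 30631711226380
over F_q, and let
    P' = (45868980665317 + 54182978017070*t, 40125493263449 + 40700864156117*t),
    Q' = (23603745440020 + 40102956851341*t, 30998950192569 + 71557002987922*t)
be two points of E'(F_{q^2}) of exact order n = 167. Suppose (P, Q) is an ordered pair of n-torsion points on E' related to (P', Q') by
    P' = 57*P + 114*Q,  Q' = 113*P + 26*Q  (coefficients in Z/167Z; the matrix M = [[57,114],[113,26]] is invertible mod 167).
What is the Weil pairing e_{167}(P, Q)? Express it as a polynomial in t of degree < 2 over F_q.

The 167-Weil pairing on E[167] over F_{74081765357123} is alternating-bilinear: e_{167}(P',Q') = e_{167}(P,Q)^det(M).
57*26 - 114*113 = -11400; reduced mod 167: det = 123, inverse 148.
Run Miller on y^2=x^3+70091522777840*x+30631711226380 over F_{74081765357123}: ladder 10100111 (8 bits); e = f_P(D_Q)/f_Q(D_P).
Result: e(P',Q') = 36162501228679 + 64426802265495*t.
Hence e(P,Q) = 1552536217565 + 25511268603597*t in F_{74081765357123^2}^*.

1552536217565 + 25511268603597*t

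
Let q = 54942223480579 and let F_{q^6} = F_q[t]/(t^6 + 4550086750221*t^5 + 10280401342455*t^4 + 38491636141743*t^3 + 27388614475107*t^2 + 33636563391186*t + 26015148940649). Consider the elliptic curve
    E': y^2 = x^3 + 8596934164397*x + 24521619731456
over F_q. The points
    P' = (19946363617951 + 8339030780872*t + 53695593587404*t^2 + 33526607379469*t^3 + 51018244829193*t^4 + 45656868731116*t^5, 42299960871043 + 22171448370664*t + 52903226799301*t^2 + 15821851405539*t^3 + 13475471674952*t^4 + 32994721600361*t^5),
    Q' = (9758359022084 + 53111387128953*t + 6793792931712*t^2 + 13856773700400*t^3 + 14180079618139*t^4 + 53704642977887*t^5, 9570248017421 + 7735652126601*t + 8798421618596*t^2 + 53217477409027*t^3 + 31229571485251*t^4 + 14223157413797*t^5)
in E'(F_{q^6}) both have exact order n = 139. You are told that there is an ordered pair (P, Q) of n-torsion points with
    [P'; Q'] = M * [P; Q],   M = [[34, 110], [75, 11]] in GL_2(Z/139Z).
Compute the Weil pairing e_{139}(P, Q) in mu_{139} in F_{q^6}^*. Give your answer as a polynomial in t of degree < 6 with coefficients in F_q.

Under M = [[34,110],[75,11]] in GL_2(Z/139), e_{139}(P',Q') = e_{139}(P,Q)^(34*11-110*75 mod 139).
Inverting 47 mod 139: 71. Thus e_{139}(P,Q) = e(P',Q')^{71}.
n = 139 = (10001011)_2 (8 bits, wt 4); accumulate f_{139,P'}(Q'+S)/f_{139,P'}(S) along the 7-step ladder.
The quotient is 36734834545 + 1251873074449*t + 40974047676167*t^2 + 17629733382252*t^3 + 52790015965806*t^4 + 16826129315873*t^5.
Raise to 71: e(P,Q) = 6336259788520 + 25766339853386*t + 695697087197*t^2 + 25534839242440*t^3 + 22776084725654*t^4 + 49280735833200*t^5 in mu_{139}.

6336259788520 + 25766339853386*t + 695697087197*t^2 + 25534839242440*t^3 + 22776084725654*t^4 + 49280735833200*t^5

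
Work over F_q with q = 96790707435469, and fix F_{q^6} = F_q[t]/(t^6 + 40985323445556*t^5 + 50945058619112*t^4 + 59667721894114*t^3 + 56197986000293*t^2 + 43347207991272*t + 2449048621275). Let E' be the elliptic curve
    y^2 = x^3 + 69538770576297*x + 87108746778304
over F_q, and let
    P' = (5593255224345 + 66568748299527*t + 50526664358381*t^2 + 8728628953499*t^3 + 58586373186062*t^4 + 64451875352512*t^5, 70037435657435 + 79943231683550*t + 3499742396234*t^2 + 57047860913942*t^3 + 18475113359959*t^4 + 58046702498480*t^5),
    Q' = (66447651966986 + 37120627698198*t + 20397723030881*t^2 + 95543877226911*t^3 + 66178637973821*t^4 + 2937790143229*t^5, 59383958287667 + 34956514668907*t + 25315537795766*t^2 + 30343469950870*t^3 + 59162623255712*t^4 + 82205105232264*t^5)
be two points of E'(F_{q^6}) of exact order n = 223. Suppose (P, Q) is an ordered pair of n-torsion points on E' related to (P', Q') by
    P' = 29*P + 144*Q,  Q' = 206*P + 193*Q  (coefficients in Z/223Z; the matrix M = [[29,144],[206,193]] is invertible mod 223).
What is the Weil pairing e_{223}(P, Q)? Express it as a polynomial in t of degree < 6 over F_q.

7805703673809 + 14123091826132*t + 2612814592805*t^2 + 10903759592007*t^3 + 82415193839639*t^4 + 36411045507477*t^5

Since e_{223}(P,P)=e_{223}(Q,Q)=1 and e_{223}(Q,P)=e_{223}(P,Q)^{-1}, expanding e_{223}(29*P + 144*Q,206*P + 193*Q) leaves e(P,Q)^det(M).
Inverting 17 mod 223: 105. Thus e_{223}(P,Q) = e(P',Q')^{105}.
Build f_{223,P'} and f_{223,Q'} via the 8-bit ladder of 223=11011111_2; evaluate at shifted divisors; quotient in F_{96790707435469^6}.
e_{223}(P',Q') = 50156156858141 + 83568955683389*t + 30150357783605*t^2 + 59425792174987*t^3 + 29257884978302*t^4 + 61944179370656*t^5.
Finally e_{223}(P,Q) = 7805703673809 + 14123091826132*t + 2612814592805*t^2 + 10903759592007*t^3 + 82415193839639*t^4 + 36411045507477*t^5.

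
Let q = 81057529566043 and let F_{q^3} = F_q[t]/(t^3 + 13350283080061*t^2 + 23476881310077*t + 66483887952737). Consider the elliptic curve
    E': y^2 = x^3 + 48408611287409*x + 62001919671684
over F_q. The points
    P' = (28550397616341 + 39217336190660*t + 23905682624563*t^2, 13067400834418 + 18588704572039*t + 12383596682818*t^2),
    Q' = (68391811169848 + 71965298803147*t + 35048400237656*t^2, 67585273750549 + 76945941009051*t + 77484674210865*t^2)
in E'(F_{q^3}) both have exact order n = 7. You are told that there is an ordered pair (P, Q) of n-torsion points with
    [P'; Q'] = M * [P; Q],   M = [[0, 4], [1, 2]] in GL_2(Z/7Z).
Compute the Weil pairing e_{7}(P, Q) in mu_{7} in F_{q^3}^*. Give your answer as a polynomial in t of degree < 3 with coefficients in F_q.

Under M = [[0,4],[1,2]] in GL_2(Z/7), e_{7}(P',Q') = e_{7}(P,Q)^(0*2-4*1 mod 7).
det(M) mod 7 = 3; its inverse in (Z/7)^* is 5 (check: 3*5 mod 7 = 1).
Double-and-add over 111: 3-1 doublings, 3-1 additions; each step l_{T,T}/v_{2T} or l_{T,P'}/v at Q'+S for random S.
So e_{7}(P',Q') = 13796101410634 + 37565783084062*t + 58837917929060*t^2.
Thus e_{7}(P,Q) = 49597645176808 + 25274638093058*t + 24295456122130*t^2.

49597645176808 + 25274638093058*t + 24295456122130*t^2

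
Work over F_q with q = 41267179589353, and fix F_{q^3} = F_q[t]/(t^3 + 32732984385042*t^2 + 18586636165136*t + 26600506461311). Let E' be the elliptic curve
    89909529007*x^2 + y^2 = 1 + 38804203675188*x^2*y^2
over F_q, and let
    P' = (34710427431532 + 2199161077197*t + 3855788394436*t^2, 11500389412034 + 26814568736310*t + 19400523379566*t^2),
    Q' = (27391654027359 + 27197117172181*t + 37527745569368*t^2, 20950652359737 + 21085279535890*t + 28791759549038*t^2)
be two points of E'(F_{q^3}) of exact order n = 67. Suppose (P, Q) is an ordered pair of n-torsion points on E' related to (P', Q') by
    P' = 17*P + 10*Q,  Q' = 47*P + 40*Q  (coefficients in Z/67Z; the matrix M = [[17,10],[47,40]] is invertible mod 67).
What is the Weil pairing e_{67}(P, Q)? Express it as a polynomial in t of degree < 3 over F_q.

Under M = [[17,10],[47,40]] in GL_2(Z/67), e_{67}(P',Q') = e_{67}(P,Q)^(17*40-10*47 mod 67).
det M = 17*40 - 10*47 = 210 = 9 (mod 67); 9^{-1} = 15 (mod 67).
Map (x,y)_Ed via u=(1+y)/(1-y), v=(1+y)/((1-y)x) to Montgomery A=38743365861781,B=17605716385486; then to (a',b')=(341298684362,29558992385031).
7-bit Miller (1000011) on E'/F_{41267179589353} with a'=341298684362, b'=29558992385031: accumulate tangent/chord ratios at Q'+S and P'+S'.
The quotient is 21326640787993 + 6052627215700*t + 16612072103994*t^2.
Finally e_{67}(P,Q) = 7878665656230 + 35638243703805*t + 27307856907046*t^2.

7878665656230 + 35638243703805*t + 27307856907046*t^2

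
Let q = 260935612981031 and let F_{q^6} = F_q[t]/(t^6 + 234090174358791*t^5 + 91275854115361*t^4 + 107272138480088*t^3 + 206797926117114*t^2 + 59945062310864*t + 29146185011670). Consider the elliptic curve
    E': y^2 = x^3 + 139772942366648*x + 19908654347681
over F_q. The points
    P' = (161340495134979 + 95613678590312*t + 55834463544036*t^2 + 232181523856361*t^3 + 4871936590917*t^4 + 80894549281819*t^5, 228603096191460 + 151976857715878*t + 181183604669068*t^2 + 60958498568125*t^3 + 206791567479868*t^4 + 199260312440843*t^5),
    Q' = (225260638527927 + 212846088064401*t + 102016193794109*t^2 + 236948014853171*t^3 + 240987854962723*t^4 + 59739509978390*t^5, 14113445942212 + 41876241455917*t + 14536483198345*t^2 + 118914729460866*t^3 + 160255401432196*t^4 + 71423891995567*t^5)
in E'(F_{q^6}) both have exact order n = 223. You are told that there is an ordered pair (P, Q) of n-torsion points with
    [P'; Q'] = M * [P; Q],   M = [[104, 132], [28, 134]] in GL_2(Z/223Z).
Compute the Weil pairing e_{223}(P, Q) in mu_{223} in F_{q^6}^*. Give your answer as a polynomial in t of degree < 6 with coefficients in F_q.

249805788310602 + 68816509872252*t + 77231102366165*t^2 + 156058166834538*t^3 + 78327192040013*t^4 + 131631766554814*t^5

Under M = [[104,132],[28,134]] in GL_2(Z/223), e_{223}(P',Q') = e_{223}(P,Q)^(104*134-132*28 mod 223).
det M = 104*134 - 132*28 = 10240 = 205 (mod 223); 205^{-1} = 161 (mod 223).
n = 223 = (11011111)_2 (8 bits, wt 7); accumulate f_{223,P'}(Q'+S)/f_{223,P'}(S) along the 7-step ladder.
e_{223}(P',Q') = 80652481907882 + 180911696396477*t + 110770265174547*t^2 + 37756279656733*t^3 + 243156238944788*t^4 + 230134447876212*t^5.
Raise to 161: e(P,Q) = 249805788310602 + 68816509872252*t + 77231102366165*t^2 + 156058166834538*t^3 + 78327192040013*t^4 + 131631766554814*t^5 in mu_{223}.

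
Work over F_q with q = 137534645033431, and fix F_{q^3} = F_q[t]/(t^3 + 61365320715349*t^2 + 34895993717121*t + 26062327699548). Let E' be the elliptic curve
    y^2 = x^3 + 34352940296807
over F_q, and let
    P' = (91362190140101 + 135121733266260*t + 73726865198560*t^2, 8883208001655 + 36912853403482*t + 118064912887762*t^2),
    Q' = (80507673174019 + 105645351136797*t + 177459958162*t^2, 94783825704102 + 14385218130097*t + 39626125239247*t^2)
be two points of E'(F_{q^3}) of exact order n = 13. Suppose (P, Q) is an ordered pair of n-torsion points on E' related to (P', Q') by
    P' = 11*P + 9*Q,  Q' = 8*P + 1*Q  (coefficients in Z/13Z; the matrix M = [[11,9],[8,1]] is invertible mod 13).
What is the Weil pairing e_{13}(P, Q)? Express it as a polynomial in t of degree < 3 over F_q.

46138473057411 + 121834618061972*t + 50691604583857*t^2

e_{13} is bilinear + alternating on E[13], so e_{13}(11*P + 9*Q, 8*P + 1*Q) = e_{13}(P,Q)^(11*1-9*8).
Inverting 4 mod 13: 10. Thus e_{13}(P,Q) = e(P',Q')^{10}.
n = 13 = (1101)_2 (4 bits, wt 3); accumulate f_{13,P'}(Q'+S)/f_{13,P'}(S) along the 3-step ladder.
The quotient is 30704470490266 + 102004653174901*t + 100080676640415*t^2.
Thus e_{13}(P,Q) = 46138473057411 + 121834618061972*t + 50691604583857*t^2.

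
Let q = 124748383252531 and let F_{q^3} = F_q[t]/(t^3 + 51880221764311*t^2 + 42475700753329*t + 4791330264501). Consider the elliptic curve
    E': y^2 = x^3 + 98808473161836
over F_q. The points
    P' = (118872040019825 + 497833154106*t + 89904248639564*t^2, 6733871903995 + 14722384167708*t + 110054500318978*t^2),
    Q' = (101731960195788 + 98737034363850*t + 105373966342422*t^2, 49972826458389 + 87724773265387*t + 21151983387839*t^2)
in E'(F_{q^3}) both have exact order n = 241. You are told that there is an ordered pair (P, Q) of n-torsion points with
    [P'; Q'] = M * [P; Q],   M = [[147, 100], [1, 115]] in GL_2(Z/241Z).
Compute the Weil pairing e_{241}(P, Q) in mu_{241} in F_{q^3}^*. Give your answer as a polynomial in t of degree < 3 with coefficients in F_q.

49098892273721 + 17000505540409*t + 88618715856999*t^2

e_{241} is bilinear + alternating on E[241], so e_{241}(147*P + 100*Q, 1*P + 115*Q) = e_{241}(P,Q)^(147*115-100*1).
147*115 - 100*1 = 16805; reduced mod 241: det = 176, inverse 152.
8-bit Miller (11110001) on E'/F_{124748383252531} with a'=0, b'=98808473161836: accumulate tangent/chord ratios at Q'+S and P'+S'.
The quotient is 46618249318300 + 106642537128974*t + 72628532326097*t^2.
e_{241}(P,Q) = (46618249318300 + 106642537128974*t + 72628532326097*t^2)^{152} = 49098892273721 + 17000505540409*t + 88618715856999*t^2.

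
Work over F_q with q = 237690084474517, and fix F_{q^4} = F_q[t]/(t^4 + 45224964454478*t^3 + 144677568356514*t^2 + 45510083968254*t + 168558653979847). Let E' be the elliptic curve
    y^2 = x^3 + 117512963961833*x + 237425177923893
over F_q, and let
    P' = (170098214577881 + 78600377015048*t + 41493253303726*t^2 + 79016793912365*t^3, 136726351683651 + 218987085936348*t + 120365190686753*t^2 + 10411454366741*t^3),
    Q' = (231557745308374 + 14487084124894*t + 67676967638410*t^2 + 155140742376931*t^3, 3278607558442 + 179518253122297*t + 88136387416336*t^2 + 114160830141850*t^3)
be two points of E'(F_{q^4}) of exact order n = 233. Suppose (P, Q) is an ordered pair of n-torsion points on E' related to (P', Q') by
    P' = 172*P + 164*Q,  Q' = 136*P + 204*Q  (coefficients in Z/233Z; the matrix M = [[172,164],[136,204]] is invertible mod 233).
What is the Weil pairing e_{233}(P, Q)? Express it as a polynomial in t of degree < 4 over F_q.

190221118538180 + 45555330590706*t + 57538464314654*t^2 + 6776259045127*t^3

e_{233}(aP+bQ,cP+dQ) = e_{233}(P,Q)^(ad-bc); with (a,b,c,d)=(172,164,136,204) this gives the det-233 law.
172*204 - 164*136 = 12784; reduced mod 233: det = 202, inverse 15.
Double-and-add over 11101001: 8-1 doublings, 5-1 additions; each step l_{T,T}/v_{2T} or l_{T,P'}/v at Q'+S for random S.
f_P(D_Q)/f_Q(D_P) = 155356713128824 + 3486168711259*t + 123552593433983*t^2 + 165466814842361*t^3.
Hence e(P,Q) = 190221118538180 + 45555330590706*t + 57538464314654*t^2 + 6776259045127*t^3 in F_{237690084474517^4}^*.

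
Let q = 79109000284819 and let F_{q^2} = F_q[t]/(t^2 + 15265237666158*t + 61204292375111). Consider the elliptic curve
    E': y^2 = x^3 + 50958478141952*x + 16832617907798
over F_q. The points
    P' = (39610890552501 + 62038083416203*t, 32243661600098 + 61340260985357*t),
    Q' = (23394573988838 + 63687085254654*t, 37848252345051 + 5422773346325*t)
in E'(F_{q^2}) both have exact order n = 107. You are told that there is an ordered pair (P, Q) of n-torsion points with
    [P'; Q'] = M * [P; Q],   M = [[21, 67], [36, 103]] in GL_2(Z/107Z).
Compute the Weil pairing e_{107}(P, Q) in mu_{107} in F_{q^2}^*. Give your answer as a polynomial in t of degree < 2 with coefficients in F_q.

71412587276282 + 10586749657190*t

Alternating bilinearity on E[107] (values in mu_{107} in F_{79109000284819^2}) gives e(P',Q') = e(P,Q)^det(M).
Hence e(P,Q) = e(P',Q')^{55} where 55 = 72^{-1} mod 107.
Miller loop for e_{107} over F_{79109000284819^2}: bits of 107 = 1101011; 6 double steps + 4 add steps, l/v at each.
So e_{107}(P',Q') = 68769284881095 + 27406408659209*t.
Thus e_{107}(P,Q) = 71412587276282 + 10586749657190*t.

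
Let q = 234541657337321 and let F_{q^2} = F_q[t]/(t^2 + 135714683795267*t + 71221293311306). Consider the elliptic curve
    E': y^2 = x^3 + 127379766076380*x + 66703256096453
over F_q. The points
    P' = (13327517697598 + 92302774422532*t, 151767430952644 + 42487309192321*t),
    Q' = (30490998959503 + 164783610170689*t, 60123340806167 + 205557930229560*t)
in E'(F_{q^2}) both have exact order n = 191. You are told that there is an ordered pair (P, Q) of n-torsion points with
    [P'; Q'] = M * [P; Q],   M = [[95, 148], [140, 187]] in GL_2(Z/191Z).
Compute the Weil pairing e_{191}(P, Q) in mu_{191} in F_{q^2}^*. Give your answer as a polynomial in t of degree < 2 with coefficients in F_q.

e_{191}(aP+bQ,cP+dQ) = e_{191}(P,Q)^(ad-bc); with (a,b,c,d)=(95,148,140,187) this gives the det-191 law.
Hence e(P,Q) = e(P',Q')^{87} where 87 = 101^{-1} mod 191.
Miller loop for e_{191} over F_{234541657337321^2}: bits of 191 = 10111111; 7 double steps + 6 add steps, l/v at each.
e_{191}(P',Q') = 98156899989956 + 125323525381025*t.
Hence e(P,Q) = 175084739997361 + 179590596370348*t in F_{234541657337321^2}^*.

175084739997361 + 179590596370348*t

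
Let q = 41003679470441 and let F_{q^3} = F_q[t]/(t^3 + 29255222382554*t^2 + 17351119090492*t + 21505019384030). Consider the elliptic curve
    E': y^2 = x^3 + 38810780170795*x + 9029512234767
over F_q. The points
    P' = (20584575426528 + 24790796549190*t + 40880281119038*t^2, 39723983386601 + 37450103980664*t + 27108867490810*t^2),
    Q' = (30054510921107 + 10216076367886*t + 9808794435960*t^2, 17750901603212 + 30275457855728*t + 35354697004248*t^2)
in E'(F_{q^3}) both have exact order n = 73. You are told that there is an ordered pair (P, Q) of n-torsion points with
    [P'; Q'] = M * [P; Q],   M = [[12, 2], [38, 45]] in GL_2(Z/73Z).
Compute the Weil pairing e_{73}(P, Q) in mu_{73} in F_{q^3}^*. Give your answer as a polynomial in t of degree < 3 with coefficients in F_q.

e_{73} is bilinear + alternating on E[73], so e_{73}(12*P + 2*Q, 38*P + 45*Q) = e_{73}(P,Q)^(12*45-2*38).
12*45 - 2*38 = 464; reduced mod 73: det = 26, inverse 59.
Build f_{73,P'} and f_{73,Q'} via the 7-bit ladder of 73=1001001_2; evaluate at shifted divisors; quotient in F_{41003679470441^3}.
The quotient is 35974060953014 + 8566138354137*t + 39203679403058*t^2.
e_{73}(P,Q) = (35974060953014 + 8566138354137*t + 39203679403058*t^2)^{59} = 18245876354118 + 751933452056*t + 29407949287870*t^2.

18245876354118 + 751933452056*t + 29407949287870*t^2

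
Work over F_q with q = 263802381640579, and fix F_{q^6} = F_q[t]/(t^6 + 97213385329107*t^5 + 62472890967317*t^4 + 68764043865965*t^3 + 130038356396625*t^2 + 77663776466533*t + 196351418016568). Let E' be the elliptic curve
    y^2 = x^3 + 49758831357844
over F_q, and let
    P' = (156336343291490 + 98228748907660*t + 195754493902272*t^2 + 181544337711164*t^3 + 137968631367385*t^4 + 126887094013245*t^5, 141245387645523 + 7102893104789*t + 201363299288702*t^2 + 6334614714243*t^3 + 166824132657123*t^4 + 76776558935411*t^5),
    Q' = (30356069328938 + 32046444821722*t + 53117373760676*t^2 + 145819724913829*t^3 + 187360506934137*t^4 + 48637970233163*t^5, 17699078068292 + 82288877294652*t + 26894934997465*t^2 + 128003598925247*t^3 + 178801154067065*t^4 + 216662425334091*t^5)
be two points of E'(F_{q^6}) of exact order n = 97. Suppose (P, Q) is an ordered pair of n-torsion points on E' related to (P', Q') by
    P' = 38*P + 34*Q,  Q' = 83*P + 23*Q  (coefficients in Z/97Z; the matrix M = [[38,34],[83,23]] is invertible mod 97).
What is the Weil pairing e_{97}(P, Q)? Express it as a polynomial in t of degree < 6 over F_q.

The 97-Weil pairing on E[97] over F_{263802381640579} is alternating-bilinear: e_{97}(P',Q') = e_{97}(P,Q)^det(M).
Inverting 89 mod 97: 12. Thus e_{97}(P,Q) = e(P',Q')^{12}.
7-bit Miller (1100001) on E'/F_{263802381640579} with a'=0, b'=49758831357844: accumulate tangent/chord ratios at Q'+S and P'+S'.
Miller gives e_{97}(P',Q') = 146925561441640 + 26460739230846*t + 194391481167237*t^2 + 247620082035249*t^3 + 260313451244533*t^4 + 50423142926144*t^5 in F_{263802381640579^6}.
Raise to 12: e(P,Q) = 129288892969878 + 26042035211901*t + 43780357644935*t^2 + 100936684817895*t^3 + 251153186349743*t^4 + 263579440570016*t^5 in mu_{97}.

129288892969878 + 26042035211901*t + 43780357644935*t^2 + 100936684817895*t^3 + 251153186349743*t^4 + 263579440570016*t^5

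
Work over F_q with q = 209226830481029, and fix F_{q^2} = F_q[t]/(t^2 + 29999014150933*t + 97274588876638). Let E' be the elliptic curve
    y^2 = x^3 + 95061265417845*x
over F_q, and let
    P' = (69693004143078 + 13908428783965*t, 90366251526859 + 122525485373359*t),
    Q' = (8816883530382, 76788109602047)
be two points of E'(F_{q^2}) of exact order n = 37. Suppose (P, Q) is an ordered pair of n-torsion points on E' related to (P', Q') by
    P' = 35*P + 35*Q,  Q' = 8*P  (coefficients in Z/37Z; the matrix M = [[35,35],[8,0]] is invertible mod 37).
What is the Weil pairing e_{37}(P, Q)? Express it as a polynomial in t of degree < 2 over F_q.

Since e_{37}(P,P)=e_{37}(Q,Q)=1 and e_{37}(Q,P)=e_{37}(P,Q)^{-1}, expanding e_{37}(35*P + 35*Q,8*P) leaves e(P,Q)^det(M).
35*0 - 35*8 = -280; reduced mod 37: det = 16, inverse 7.
6-bit Miller (100101) on E'/F_{209226830481029} with a'=95061265417845, b'=0: accumulate tangent/chord ratios at Q'+S and P'+S'.
The quotient is 186441758982430 + 140559049025104*t.
Thus e_{37}(P,Q) = 120554343818242 + 192681449036335*t.

120554343818242 + 192681449036335*t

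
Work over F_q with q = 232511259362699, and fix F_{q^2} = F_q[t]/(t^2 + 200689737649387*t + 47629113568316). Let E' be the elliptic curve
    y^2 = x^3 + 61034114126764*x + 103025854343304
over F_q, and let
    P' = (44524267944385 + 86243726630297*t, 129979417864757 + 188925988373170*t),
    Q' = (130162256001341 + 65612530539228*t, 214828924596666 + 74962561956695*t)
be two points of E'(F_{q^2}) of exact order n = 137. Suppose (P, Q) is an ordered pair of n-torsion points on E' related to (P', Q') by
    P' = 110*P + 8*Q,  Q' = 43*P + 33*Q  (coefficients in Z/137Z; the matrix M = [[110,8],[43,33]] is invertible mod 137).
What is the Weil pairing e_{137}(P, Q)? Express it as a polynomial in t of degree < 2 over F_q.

The 137-Weil pairing on E[137] over F_{232511259362699} is alternating-bilinear: e_{137}(P',Q') = e_{137}(P,Q)^det(M).
det M = 110*33 - 8*43 = 3286 = 135 (mod 137); 135^{-1} = 68 (mod 137).
8-bit Miller (10001001) on E'/F_{232511259362699} with a'=61034114126764, b'=103025854343304: accumulate tangent/chord ratios at Q'+S and P'+S'.
The quotient is 117930739296474 + 50929826001028*t.
(117930739296474 + 50929826001028*t)^{68} mod (232511259362699,f) = 15883839444661 + 36521160735718*t.

15883839444661 + 36521160735718*t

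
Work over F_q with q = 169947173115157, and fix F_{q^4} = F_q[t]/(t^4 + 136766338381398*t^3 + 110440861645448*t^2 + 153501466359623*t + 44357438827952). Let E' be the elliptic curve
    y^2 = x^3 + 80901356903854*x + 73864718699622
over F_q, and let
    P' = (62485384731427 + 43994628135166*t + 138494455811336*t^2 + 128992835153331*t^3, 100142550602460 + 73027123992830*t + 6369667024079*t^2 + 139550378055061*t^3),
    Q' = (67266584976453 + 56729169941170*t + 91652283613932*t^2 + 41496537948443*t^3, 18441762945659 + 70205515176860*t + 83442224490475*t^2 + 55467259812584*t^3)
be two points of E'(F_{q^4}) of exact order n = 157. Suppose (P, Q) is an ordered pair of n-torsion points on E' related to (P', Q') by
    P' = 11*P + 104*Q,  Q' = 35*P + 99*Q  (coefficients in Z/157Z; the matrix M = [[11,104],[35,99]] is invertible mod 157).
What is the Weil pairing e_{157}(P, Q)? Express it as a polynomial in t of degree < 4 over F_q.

Alternating bilinearity on E[157] (values in mu_{157} in F_{169947173115157^4}) gives e(P',Q') = e(P,Q)^det(M).
Inverting 118 mod 157: 4. Thus e_{157}(P,Q) = e(P',Q')^{4}.
Miller loop for e_{157} over F_{169947173115157^4}: bits of 157 = 10011101; 7 double steps + 4 add steps, l/v at each.
f_P(D_Q)/f_Q(D_P) = 52410644903913 + 701993326750*t + 77395504658428*t^2 + 96946039290202*t^3.
Finally e_{157}(P,Q) = 95449473998877 + 62713017542783*t + 107732951175719*t^2 + 52253530407326*t^3.

95449473998877 + 62713017542783*t + 107732951175719*t^2 + 52253530407326*t^3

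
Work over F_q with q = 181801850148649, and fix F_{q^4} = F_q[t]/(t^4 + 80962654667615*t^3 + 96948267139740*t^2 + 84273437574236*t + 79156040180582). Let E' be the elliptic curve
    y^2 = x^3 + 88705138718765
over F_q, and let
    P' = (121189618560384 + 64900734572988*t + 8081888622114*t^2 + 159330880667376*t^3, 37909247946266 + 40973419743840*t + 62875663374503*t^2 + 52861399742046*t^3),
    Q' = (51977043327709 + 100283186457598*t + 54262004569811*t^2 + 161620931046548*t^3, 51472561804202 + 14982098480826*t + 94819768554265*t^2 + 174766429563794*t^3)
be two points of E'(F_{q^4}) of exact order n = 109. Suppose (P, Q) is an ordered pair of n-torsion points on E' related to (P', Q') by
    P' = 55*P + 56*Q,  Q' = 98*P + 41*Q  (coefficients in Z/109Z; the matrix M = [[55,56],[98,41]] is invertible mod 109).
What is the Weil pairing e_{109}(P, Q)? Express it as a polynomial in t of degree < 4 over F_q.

51324794852528 + 455101910243*t + 166996279559734*t^2 + 117119277246831*t^3

The 109-Weil pairing on E[109] over F_{181801850148649} is alternating-bilinear: e_{109}(P',Q') = e_{109}(P,Q)^det(M).
Hence e(P,Q) = e(P',Q')^{56} where 56 = 37^{-1} mod 109.
Miller loop for e_{109} over F_{181801850148649^4}: bits of 109 = 1101101; 6 double steps + 4 add steps, l/v at each.
The quotient is 61139918864391 + 160598825064957*t + 123259275923938*t^2 + 173571046890613*t^3.
(61139918864391 + 160598825064957*t + 123259275923938*t^2 + 173571046890613*t^3)^{56} mod (181801850148649,f) = 51324794852528 + 455101910243*t + 166996279559734*t^2 + 117119277246831*t^3.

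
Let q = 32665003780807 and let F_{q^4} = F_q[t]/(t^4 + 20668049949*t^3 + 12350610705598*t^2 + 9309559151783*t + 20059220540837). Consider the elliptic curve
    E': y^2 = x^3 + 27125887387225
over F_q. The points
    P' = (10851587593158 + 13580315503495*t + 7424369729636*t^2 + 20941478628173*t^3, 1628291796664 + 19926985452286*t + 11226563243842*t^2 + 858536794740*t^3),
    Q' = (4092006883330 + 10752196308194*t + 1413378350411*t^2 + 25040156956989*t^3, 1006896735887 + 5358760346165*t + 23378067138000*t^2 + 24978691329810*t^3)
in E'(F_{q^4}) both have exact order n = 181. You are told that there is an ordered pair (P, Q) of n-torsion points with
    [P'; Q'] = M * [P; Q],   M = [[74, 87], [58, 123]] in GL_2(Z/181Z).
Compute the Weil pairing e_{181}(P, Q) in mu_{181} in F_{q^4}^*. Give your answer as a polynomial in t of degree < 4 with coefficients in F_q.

Under M = [[74,87],[58,123]] in GL_2(Z/181), e_{181}(P',Q') = e_{181}(P,Q)^(74*123-87*58 mod 181).
74*123 - 87*58 = 4056; reduced mod 181: det = 74, inverse 159.
Run Miller on y^2=x^3+27125887387225 over F_{32665003780807}: ladder 10110101 (8 bits); e = f_P(D_Q)/f_Q(D_P).
e_{181}(P',Q') = 8192931594581 + 24921086322975*t + 1017059173313*t^2 + 12547839848582*t^3.
(8192931594581 + 24921086322975*t + 1017059173313*t^2 + 12547839848582*t^3)^{159} mod (32665003780807,f) = 31407387007015 + 4829951500437*t + 1642466359287*t^2 + 14336912499749*t^3.

31407387007015 + 4829951500437*t + 1642466359287*t^2 + 14336912499749*t^3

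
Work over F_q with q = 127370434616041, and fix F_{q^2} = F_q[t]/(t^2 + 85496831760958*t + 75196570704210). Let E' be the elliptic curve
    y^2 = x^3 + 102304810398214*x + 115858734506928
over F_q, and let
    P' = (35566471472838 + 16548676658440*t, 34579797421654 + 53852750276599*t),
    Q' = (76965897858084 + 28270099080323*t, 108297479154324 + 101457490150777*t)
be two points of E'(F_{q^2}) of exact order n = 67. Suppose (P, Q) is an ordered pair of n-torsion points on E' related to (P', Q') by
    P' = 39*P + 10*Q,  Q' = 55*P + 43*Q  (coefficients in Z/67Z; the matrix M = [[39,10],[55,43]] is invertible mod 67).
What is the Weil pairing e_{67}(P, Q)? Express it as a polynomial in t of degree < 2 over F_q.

e_{67}(aP+bQ,cP+dQ) = e_{67}(P,Q)^(ad-bc); with (a,b,c,d)=(39,10,55,43) this gives the det-67 law.
Hence e(P,Q) = e(P',Q')^{39} where 39 = 55^{-1} mod 67.
Double-and-add over 1000011: 7-1 doublings, 3-1 additions; each step l_{T,T}/v_{2T} or l_{T,P'}/v at Q'+S for random S.
e_{67}(P',Q') = 8969229820385 + 17120620015593*t.
Finally e_{67}(P,Q) = 10713725599871 + 101860526079618*t.

10713725599871 + 101860526079618*t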